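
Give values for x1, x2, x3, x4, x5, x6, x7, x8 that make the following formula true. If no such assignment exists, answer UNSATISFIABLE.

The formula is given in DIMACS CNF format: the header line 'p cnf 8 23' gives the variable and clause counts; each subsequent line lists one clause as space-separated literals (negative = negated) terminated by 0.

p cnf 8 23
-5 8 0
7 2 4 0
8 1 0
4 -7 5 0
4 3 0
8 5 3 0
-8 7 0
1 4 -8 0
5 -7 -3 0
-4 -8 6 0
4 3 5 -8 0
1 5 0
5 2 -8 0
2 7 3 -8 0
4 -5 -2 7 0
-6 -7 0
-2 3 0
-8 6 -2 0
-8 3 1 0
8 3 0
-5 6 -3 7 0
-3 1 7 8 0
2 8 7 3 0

x1=True, x2=False, x3=True, x4=True, x5=False, x6=True, x7=False, x8=False

Branch on x5: set x5 = False.
From the singleton clause (x1), x1 = True.
Branch on x4: set x4 = True.
Branch on x8: set x8 = False.
From the singleton clause (x3), x3 = True.
From the singleton clause (¬x7), x7 = False.
Every clause is now satisfied; x2, x6 are unconstrained.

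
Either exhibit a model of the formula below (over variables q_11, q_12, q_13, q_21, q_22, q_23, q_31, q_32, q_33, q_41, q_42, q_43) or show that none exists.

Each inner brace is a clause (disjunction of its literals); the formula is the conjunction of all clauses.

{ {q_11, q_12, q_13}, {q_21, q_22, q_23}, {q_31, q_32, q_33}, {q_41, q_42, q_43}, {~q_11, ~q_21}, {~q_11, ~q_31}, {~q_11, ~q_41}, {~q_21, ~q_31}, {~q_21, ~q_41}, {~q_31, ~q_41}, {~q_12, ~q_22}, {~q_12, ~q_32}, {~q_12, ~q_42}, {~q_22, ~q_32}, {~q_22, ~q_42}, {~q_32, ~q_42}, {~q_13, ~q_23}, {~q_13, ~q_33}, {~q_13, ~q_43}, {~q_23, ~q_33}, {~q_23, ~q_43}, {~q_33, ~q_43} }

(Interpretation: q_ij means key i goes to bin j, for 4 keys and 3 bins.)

Branch on q_11: set q_11 = 0.
Branch on q_12: set q_12 = 1.
The clause (~q_22) is unit, so q_22 = 0.
The clause (~q_32) is unit, so q_32 = 0.
The clause (~q_42) is unit, so q_42 = 0.
Branch on q_21: set q_21 = 1.
The clause (~q_31) is unit, so q_31 = 0.
The clause (q_33) is unit, so q_33 = 1.
The clause (~q_41) is unit, so q_41 = 0.
The clause (q_43) is unit, so q_43 = 1.
But (~q_43) is also a unit clause — contradiction.
That branch fails; take q_21 = 0 instead.
The clause (q_23) is unit, so q_23 = 1.
The clause (~q_13) is unit, so q_13 = 0.
The clause (~q_33) is unit, so q_33 = 0.
The clause (q_31) is unit, so q_31 = 1.
The clause (~q_41) is unit, so q_41 = 0.
The clause (q_43) is unit, so q_43 = 1.
But (~q_43) is also a unit clause — contradiction.
Either choice for q_21 ends in contradiction.
That branch fails; take q_12 = 0 instead.
The clause (q_13) is unit, so q_13 = 1.
The clause (~q_23) is unit, so q_23 = 0.
The clause (~q_33) is unit, so q_33 = 0.
The clause (~q_43) is unit, so q_43 = 0.
Branch on q_21: set q_21 = 1.
The clause (~q_31) is unit, so q_31 = 0.
The clause (q_32) is unit, so q_32 = 1.
The clause (~q_41) is unit, so q_41 = 0.
The clause (q_42) is unit, so q_42 = 1.
But (~q_42) is also a unit clause — contradiction.
That branch fails; take q_21 = 0 instead.
The clause (q_22) is unit, so q_22 = 1.
The clause (~q_32) is unit, so q_32 = 0.
The clause (q_31) is unit, so q_31 = 1.
The clause (~q_41) is unit, so q_41 = 0.
The clause (q_42) is unit, so q_42 = 1.
But (~q_42) is also a unit clause — contradiction.
Either choice for q_21 ends in contradiction.
Either choice for q_12 ends in contradiction.
That branch fails; take q_11 = 1 instead.
The clause (~q_21) is unit, so q_21 = 0.
The clause (~q_31) is unit, so q_31 = 0.
The clause (~q_41) is unit, so q_41 = 0.
Branch on q_22: set q_22 = 1.
The clause (~q_12) is unit, so q_12 = 0.
The clause (~q_32) is unit, so q_32 = 0.
The clause (q_33) is unit, so q_33 = 1.
The clause (~q_42) is unit, so q_42 = 0.
The clause (q_43) is unit, so q_43 = 1.
But (~q_43) is also a unit clause — contradiction.
That branch fails; take q_22 = 0 instead.
The clause (q_23) is unit, so q_23 = 1.
The clause (~q_13) is unit, so q_13 = 0.
The clause (~q_33) is unit, so q_33 = 0.
The clause (q_32) is unit, so q_32 = 1.
The clause (~q_12) is unit, so q_12 = 0.
The clause (~q_42) is unit, so q_42 = 0.
The clause (q_43) is unit, so q_43 = 1.
But (~q_43) is also a unit clause — contradiction.
Either choice for q_22 ends in contradiction.
Either choice for q_11 ends in contradiction.

UNSATISFIABLE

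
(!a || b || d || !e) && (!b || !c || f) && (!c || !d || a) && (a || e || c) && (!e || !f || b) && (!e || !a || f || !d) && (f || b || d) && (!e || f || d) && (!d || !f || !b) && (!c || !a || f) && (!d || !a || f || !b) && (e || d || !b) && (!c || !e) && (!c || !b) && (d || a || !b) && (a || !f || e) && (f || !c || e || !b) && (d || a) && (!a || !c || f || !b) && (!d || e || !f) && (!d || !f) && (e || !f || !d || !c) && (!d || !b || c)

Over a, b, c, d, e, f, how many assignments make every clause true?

5

There are 2^6 = 64 truth assignments over (a, b, c, d, e, f).
Split on f. With f = true, the clauses containing f are satisfied and !f drops from the rest; 3 of the 2^5 = 32 assignments to the other variables satisfy what remains.
With f = false, by the same count on the reduced clause set, 2 assignments work.
Total: 3 + 2 = 5.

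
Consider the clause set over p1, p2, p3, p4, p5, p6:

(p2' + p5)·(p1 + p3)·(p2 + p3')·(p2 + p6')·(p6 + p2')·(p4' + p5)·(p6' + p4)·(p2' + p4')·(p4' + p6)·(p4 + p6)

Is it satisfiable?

Case p2 = 0:
Unit clause (p3') forces p3 = 0.
Unit clause (p1) forces p1 = 1.
Unit clause (p6') forces p6 = 0.
Unit clause (p4') forces p4 = 0.
That conflicts with the unit clause (p4).
That branch fails; take p2 = 1 instead.
Unit clause (p5) forces p5 = 1.
Unit clause (p6) forces p6 = 1.
Unit clause (p4) forces p4 = 1.
That conflicts with the unit clause (p4').
Either choice for p2 ends in contradiction.
No assignment satisfies every clause.

No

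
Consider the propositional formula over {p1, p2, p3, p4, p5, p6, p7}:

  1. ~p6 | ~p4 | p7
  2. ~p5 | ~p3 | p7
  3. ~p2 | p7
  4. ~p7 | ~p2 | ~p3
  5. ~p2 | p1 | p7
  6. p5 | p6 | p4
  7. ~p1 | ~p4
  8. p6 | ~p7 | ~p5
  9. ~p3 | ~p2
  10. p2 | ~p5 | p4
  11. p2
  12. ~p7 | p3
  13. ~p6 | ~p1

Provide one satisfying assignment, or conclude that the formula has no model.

Unit clause (p2) forces p2 = 1.
Unit clause (p7) forces p7 = 1.
Unit clause (~p3) forces p3 = 0.
That conflicts with the unit clause (p3).

UNSATISFIABLE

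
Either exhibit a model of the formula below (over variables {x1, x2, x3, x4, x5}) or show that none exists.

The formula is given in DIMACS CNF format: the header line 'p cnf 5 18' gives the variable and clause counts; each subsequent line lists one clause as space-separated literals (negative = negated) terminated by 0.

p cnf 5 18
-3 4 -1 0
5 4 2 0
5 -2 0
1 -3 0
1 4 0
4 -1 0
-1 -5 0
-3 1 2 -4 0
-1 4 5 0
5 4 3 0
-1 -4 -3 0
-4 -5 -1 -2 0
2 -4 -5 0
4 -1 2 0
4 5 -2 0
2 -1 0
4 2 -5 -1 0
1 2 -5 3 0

Case x5 = False:
From the singleton clause (¬x2), x2 = False.
From the singleton clause (x4), x4 = True.
From the singleton clause (¬x1), x1 = False.
From the singleton clause (¬x3), x3 = False.
Every clause now holds.

x1: False; x2: False; x3: False; x4: True; x5: False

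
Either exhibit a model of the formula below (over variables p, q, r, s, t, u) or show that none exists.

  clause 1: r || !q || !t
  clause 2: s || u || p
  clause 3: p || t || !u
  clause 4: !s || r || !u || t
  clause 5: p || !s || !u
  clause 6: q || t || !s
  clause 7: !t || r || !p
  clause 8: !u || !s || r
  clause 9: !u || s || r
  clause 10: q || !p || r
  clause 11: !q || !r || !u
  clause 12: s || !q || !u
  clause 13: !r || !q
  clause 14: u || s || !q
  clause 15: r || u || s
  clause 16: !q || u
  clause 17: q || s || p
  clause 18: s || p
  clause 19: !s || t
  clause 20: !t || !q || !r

p: true; q: false; r: true; s: false; t: false; u: true

Try r = true.
(!q) alone gives q = false.
Try t = false.
(!s) alone gives s = false.
(p) alone gives p = true.
No clause remains; u is free.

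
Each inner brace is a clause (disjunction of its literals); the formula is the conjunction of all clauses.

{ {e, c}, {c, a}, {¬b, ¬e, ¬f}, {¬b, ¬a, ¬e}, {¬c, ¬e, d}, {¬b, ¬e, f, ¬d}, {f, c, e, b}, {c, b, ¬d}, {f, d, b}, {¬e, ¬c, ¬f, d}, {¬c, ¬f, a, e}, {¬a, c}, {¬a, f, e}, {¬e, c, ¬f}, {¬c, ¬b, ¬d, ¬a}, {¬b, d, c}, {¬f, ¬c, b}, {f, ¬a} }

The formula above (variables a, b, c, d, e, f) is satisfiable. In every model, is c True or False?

Suppose c = False.
(e) alone gives e = True.
(a) alone gives a = True.
But (¬a) is also a unit clause — contradiction.
So every satisfying assignment has c = True.

True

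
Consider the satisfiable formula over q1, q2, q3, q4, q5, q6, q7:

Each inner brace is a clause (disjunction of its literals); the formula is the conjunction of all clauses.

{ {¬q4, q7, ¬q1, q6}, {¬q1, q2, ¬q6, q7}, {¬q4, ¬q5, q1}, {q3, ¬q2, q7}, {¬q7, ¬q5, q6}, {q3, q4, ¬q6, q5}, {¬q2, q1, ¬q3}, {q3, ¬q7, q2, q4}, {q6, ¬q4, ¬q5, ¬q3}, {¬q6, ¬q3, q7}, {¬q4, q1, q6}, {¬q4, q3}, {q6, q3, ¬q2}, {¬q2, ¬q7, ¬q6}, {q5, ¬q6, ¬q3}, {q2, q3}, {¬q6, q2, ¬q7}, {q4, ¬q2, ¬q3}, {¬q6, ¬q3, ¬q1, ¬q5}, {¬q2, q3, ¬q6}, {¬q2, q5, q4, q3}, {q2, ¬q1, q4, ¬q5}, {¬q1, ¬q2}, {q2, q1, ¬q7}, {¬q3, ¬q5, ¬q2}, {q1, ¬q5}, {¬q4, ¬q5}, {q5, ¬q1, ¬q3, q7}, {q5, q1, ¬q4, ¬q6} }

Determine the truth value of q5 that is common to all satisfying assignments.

False

Suppose q5 = True.
The clause (q1) is unit, so q1 = True.
The clause (¬q2) is unit, so q2 = False.
The clause (q3) is unit, so q3 = True.
The clause (¬q6) is unit, so q6 = False.
The clause (¬q7) is unit, so q7 = False.
The clause (¬q4) is unit, so q4 = False.
But (q4) is also a unit clause — contradiction.
So every satisfying assignment has q5 = False.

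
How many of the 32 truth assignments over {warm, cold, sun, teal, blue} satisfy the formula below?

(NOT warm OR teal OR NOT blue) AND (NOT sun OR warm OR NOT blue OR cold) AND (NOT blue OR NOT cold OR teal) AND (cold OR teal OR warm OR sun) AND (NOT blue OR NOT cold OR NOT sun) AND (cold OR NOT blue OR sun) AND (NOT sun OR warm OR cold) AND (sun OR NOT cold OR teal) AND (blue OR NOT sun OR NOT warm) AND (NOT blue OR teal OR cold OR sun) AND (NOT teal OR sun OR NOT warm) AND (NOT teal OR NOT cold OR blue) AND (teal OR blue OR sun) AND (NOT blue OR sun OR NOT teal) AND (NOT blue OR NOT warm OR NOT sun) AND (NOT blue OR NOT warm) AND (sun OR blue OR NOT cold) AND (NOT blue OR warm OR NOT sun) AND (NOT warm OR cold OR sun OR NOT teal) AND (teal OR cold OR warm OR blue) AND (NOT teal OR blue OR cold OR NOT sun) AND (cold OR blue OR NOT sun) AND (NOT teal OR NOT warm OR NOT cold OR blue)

There are 2^5 = 32 truth assignments over (warm, cold, sun, teal, blue).
Split on teal. With teal = true, the clauses containing teal are satisfied and NOT teal drops from the rest; 1 of the 2^4 = 16 assignments to the other variables satisfy what remains.
With teal = false, by the same count on the reduced clause set, 1 assignment works.
(One model: warm=F, cold=F, sun=F, teal=T, blue=F.)
Total: 1 + 1 = 2.

2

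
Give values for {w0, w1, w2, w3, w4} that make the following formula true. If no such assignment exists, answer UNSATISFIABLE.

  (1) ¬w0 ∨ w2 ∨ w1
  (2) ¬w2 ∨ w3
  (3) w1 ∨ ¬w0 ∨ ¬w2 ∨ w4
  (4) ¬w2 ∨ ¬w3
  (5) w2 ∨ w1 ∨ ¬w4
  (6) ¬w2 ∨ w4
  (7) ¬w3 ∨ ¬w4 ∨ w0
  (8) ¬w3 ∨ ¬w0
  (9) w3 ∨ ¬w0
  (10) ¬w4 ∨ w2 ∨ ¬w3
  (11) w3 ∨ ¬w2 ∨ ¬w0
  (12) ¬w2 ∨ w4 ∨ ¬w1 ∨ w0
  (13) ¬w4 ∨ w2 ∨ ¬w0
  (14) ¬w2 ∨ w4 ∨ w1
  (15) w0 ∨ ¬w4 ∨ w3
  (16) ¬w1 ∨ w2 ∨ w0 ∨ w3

w0 ↦ False; w1 ↦ False; w2 ↦ False; w3 ↦ True; w4 ↦ False

Try w2 = False.
Try w0 = False.
Try w1 = False.
From the singleton clause (¬w4), w4 = False.
No clause remains; w3 is free.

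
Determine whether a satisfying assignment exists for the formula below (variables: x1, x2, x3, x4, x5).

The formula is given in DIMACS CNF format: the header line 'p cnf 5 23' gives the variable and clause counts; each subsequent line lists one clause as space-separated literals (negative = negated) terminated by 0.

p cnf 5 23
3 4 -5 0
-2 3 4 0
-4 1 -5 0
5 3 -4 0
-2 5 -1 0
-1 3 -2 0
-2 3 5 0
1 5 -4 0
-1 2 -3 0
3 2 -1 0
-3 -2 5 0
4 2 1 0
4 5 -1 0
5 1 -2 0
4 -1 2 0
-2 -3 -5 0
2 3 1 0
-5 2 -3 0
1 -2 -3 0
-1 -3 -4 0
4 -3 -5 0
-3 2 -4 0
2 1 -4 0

Suppose x3 = True.
Suppose x1 = False.
The clause (¬x2) is unit, so x2 = False.
The clause (x4) is unit, so x4 = True.
Now (¬x4) is unsatisfied and unit — conflict.
Backtrack on x1: now try x1 = True.
The clause (x2) is unit, so x2 = True.
The clause (x5) is unit, so x5 = True.
Now (¬x5) is unsatisfied and unit — conflict.
Neither x1 = True nor x1 = False works.
Backtrack on x3: now try x3 = False.
Suppose x4 = True.
The clause (x5) is unit, so x5 = True.
The clause (x1) is unit, so x1 = True.
The clause (¬x2) is unit, so x2 = False.
Now (x2) is unsatisfied and unit — conflict.
Backtrack on x4: now try x4 = False.
The clause (¬x5) is unit, so x5 = False.
The clause (¬x2) is unit, so x2 = False.
The clause (¬x1) is unit, so x1 = False.
Now (x1) is unsatisfied and unit — conflict.
Neither x4 = True nor x4 = False works.
Neither x3 = True nor x3 = False works.
No assignment satisfies every clause.

No, unsatisfiable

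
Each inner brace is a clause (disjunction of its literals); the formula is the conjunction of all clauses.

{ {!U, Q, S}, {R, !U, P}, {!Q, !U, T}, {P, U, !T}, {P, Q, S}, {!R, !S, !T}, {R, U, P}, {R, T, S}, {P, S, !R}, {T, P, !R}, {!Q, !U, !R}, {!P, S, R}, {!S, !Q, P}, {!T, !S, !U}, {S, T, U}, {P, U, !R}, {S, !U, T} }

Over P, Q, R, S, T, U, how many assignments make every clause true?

There are 2^6 = 64 truth assignments over (P, Q, R, S, T, U).
Split on Q. With Q = true, the clauses containing Q are satisfied and !Q drops from the rest; 4 of the 2^5 = 32 assignments to the other variables satisfy what remains.
With Q = false, by the same count on the reduced clause set, 6 assignments work.
(One model: P=T, Q=F, R=F, S=T, T=F, U=F.)
Total: 4 + 6 = 10.

10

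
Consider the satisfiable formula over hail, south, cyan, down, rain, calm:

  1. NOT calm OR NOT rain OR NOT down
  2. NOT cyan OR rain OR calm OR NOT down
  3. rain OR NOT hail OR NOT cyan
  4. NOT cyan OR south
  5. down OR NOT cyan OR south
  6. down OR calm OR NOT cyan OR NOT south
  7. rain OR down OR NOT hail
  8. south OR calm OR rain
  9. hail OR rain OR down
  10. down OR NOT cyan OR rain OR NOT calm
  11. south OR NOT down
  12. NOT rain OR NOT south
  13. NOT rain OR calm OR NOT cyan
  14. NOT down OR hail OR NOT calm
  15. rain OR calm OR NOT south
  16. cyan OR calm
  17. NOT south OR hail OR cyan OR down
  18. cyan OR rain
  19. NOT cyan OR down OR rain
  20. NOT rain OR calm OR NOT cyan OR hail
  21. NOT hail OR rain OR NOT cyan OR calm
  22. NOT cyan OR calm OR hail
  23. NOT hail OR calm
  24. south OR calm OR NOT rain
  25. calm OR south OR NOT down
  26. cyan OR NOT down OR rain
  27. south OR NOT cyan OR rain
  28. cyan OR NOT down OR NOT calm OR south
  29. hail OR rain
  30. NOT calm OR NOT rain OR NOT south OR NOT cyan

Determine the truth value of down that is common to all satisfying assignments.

Suppose down = true.
The clause (south) is unit, so south = true.
The clause (NOT rain) is unit, so rain = false.
The clause (calm) is unit, so calm = true.
The clause (hail) is unit, so hail = true.
The clause (NOT cyan) is unit, so cyan = false.
That conflicts with the unit clause (cyan).
So every satisfying assignment has down = False.

False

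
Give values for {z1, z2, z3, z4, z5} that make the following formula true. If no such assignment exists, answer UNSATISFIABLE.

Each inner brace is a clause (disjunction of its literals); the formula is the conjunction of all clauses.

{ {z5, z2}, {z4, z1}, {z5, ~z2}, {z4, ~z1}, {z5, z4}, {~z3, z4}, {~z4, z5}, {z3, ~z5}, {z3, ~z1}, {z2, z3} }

z1=1, z2=1, z3=1, z4=1, z5=1

Branch on z5: set z5 = 1.
(z3) alone gives z3 = 1.
(z4) alone gives z4 = 1.
All clauses hold; z1, z2 can take either value.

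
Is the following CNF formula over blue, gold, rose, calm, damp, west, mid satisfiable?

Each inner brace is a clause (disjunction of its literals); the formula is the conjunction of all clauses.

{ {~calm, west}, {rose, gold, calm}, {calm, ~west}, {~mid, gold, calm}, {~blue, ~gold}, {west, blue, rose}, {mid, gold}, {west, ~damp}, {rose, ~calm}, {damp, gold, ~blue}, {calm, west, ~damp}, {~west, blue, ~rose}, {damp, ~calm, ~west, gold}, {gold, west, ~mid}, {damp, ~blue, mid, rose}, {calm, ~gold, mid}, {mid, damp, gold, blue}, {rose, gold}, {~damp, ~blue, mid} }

Satisfiable

Case calm = 0:
The clause (~west) is unit, so west = 0.
The clause (~damp) is unit, so damp = 0.
Case rose = 1:
Case mid = 1:
The clause (gold) is unit, so gold = 1.
The clause (~blue) is unit, so blue = 0.
All clauses are satisfied.
A satisfying assignment: blue: 0, gold: 1, rose: 1, calm: 0, damp: 0, west: 0, mid: 1.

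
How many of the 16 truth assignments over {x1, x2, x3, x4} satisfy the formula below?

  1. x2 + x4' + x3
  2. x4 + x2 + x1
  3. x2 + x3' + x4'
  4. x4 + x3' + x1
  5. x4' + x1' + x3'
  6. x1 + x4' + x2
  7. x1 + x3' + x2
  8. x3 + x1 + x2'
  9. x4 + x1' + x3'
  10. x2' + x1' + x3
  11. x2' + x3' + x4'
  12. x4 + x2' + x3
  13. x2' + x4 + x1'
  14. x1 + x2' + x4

1

There are 2^4 = 16 truth assignments over (x1, x2, x3, x4).
Split on x2. With x2 = 1, the clauses containing x2 are satisfied and x2' drops from the rest; 0 of the 2^3 = 8 assignments to the other variables satisfy what remains.
With x2 = 0, by the same count on the reduced clause set, 1 assignment works.
(One model: x1=T, x2=F, x3=F, x4=F.)
Total: 0 + 1 = 1.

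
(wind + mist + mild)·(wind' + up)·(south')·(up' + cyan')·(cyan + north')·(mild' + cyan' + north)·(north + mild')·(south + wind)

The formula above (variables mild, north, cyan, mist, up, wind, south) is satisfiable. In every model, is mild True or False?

False

Suppose mild = 1.
(south') alone gives south = 0.
(north) alone gives north = 1.
(cyan) alone gives cyan = 1.
(up') alone gives up = 0.
(wind') alone gives wind = 0.
That conflicts with the unit clause (wind).
So every satisfying assignment has mild = False.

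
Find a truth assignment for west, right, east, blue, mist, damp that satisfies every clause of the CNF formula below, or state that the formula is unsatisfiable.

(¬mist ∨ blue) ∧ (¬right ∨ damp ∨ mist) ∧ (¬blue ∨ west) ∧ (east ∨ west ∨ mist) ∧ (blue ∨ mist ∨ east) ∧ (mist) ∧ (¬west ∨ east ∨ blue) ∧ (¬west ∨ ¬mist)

From the singleton clause (mist), mist = True.
From the singleton clause (blue), blue = True.
From the singleton clause (west), west = True.
Now (¬west) is unsatisfied and unit — conflict.

UNSATISFIABLE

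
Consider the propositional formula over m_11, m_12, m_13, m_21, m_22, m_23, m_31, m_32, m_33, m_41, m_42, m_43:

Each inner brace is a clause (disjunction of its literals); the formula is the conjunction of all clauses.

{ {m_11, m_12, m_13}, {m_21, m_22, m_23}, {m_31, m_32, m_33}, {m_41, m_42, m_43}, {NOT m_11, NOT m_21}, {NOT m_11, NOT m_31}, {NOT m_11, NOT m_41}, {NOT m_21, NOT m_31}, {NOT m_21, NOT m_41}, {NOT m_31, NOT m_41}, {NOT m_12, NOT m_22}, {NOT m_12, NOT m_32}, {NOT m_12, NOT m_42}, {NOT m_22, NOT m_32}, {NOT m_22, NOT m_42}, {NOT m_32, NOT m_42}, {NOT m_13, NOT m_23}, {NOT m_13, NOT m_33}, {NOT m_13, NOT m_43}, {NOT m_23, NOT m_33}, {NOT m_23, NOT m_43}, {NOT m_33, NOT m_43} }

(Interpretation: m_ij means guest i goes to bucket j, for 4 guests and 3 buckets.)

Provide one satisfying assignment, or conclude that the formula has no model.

UNSATISFIABLE

Try m_11 = false.
Try m_12 = true.
The clause (NOT m_22) is unit, so m_22 = false.
The clause (NOT m_32) is unit, so m_32 = false.
The clause (NOT m_42) is unit, so m_42 = false.
Try m_21 = true.
The clause (NOT m_31) is unit, so m_31 = false.
The clause (m_33) is unit, so m_33 = true.
The clause (NOT m_41) is unit, so m_41 = false.
The clause (m_43) is unit, so m_43 = true.
But (NOT m_43) is also a unit clause — contradiction.
Undo m_21 and try m_21 = false.
The clause (m_23) is unit, so m_23 = true.
The clause (NOT m_13) is unit, so m_13 = false.
The clause (NOT m_33) is unit, so m_33 = false.
The clause (m_31) is unit, so m_31 = true.
The clause (NOT m_41) is unit, so m_41 = false.
The clause (m_43) is unit, so m_43 = true.
But (NOT m_43) is also a unit clause — contradiction.
Either choice for m_21 ends in contradiction.
Undo m_12 and try m_12 = false.
The clause (m_13) is unit, so m_13 = true.
The clause (NOT m_23) is unit, so m_23 = false.
The clause (NOT m_33) is unit, so m_33 = false.
The clause (NOT m_43) is unit, so m_43 = false.
Try m_21 = true.
The clause (NOT m_31) is unit, so m_31 = false.
The clause (m_32) is unit, so m_32 = true.
The clause (NOT m_41) is unit, so m_41 = false.
The clause (m_42) is unit, so m_42 = true.
But (NOT m_42) is also a unit clause — contradiction.
Undo m_21 and try m_21 = false.
The clause (m_22) is unit, so m_22 = true.
The clause (NOT m_32) is unit, so m_32 = false.
The clause (m_31) is unit, so m_31 = true.
The clause (NOT m_41) is unit, so m_41 = false.
The clause (m_42) is unit, so m_42 = true.
But (NOT m_42) is also a unit clause — contradiction.
Either choice for m_21 ends in contradiction.
Either choice for m_12 ends in contradiction.
Undo m_11 and try m_11 = true.
The clause (NOT m_21) is unit, so m_21 = false.
The clause (NOT m_31) is unit, so m_31 = false.
The clause (NOT m_41) is unit, so m_41 = false.
Try m_22 = true.
The clause (NOT m_12) is unit, so m_12 = false.
The clause (NOT m_32) is unit, so m_32 = false.
The clause (m_33) is unit, so m_33 = true.
The clause (NOT m_42) is unit, so m_42 = false.
The clause (m_43) is unit, so m_43 = true.
But (NOT m_43) is also a unit clause — contradiction.
Undo m_22 and try m_22 = false.
The clause (m_23) is unit, so m_23 = true.
The clause (NOT m_13) is unit, so m_13 = false.
The clause (NOT m_33) is unit, so m_33 = false.
The clause (m_32) is unit, so m_32 = true.
The clause (NOT m_12) is unit, so m_12 = false.
The clause (NOT m_42) is unit, so m_42 = false.
The clause (m_43) is unit, so m_43 = true.
But (NOT m_43) is also a unit clause — contradiction.
Either choice for m_22 ends in contradiction.
Either choice for m_11 ends in contradiction.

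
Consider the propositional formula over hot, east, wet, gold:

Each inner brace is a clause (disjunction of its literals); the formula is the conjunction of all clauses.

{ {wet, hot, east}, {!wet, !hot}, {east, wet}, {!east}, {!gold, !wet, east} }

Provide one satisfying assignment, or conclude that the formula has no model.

hot: false; east: false; wet: true; gold: false

Unit clause (!east) forces east = false.
Unit clause (wet) forces wet = true.
Unit clause (!hot) forces hot = false.
Unit clause (!gold) forces gold = false.
This assignment satisfies each clause.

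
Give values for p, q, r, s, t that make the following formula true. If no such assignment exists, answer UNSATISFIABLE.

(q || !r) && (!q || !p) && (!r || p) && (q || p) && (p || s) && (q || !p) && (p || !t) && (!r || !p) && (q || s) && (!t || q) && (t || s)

p ↦ false, q ↦ true, r ↦ false, s ↦ true, t ↦ false

Case q = true:
From the singleton clause (!p), p = false.
From the singleton clause (!r), r = false.
From the singleton clause (s), s = true.
From the singleton clause (!t), t = false.
All clauses are satisfied.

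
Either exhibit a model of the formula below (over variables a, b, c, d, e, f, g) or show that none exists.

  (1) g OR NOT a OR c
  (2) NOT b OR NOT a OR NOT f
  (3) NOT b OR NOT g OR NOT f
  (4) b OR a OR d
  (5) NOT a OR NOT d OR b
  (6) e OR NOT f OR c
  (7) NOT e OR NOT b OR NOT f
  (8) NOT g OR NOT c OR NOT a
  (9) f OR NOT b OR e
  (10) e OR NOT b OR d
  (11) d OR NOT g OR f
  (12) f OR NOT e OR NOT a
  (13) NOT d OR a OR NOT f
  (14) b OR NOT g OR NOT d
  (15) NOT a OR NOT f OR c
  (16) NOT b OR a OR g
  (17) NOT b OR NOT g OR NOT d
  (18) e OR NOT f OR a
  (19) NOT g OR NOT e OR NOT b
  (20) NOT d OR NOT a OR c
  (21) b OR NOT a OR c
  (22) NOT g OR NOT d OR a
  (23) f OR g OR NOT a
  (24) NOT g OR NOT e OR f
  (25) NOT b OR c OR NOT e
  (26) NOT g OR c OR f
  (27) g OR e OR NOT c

Case g = false:
Case a = false:
(NOT b) alone gives b = false.
(d) alone gives d = true.
(NOT f) alone gives f = false.
Case e = true:
Every clause is now satisfied; c is unconstrained.

a=false, b=false, c=true, d=true, e=true, f=false, g=false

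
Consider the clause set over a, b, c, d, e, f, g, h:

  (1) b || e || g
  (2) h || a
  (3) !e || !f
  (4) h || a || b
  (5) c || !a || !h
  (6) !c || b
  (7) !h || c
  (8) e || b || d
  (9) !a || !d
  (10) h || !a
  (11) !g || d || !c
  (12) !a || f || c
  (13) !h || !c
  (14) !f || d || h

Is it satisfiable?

Case h = true:
The clause (c) is unit, so c = true.
But (!c) is also a unit clause — contradiction.
That branch fails; take h = false instead.
The clause (a) is unit, so a = true.
But (!a) is also a unit clause — contradiction.
Either choice for h ends in contradiction.
No assignment satisfies every clause.

Unsatisfiable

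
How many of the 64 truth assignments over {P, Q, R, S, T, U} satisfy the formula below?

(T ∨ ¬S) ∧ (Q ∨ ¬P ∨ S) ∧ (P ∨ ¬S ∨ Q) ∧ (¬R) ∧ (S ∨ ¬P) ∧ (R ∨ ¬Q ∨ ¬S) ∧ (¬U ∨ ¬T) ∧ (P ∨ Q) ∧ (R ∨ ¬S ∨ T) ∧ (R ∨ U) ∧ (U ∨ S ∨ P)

1

There are 2^6 = 64 truth assignments over (P, Q, R, S, T, U).
Split on U. With U = True, the clauses containing U are satisfied and ¬U drops from the rest; 1 of the 2^5 = 32 assignments to the other variables satisfy what remains.
With U = False, by the same count on the reduced clause set, 0 assignments work.
(One model: P=F, Q=T, R=F, S=F, T=F, U=T.)
Total: 1 + 0 = 1.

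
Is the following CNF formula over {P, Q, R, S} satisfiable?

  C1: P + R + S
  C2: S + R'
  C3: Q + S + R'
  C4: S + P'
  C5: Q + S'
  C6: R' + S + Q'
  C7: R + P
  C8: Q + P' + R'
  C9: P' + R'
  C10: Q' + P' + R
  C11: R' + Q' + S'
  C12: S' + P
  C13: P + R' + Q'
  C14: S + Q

No, unsatisfiable

Case S = 1:
The clause (Q) is unit, so Q = 1.
The clause (R') is unit, so R = 0.
The clause (P) is unit, so P = 1.
Now (P') is unsatisfied and unit — conflict.
Backtrack on S: now try S = 0.
The clause (R') is unit, so R = 0.
The clause (P) is unit, so P = 1.
Now (P') is unsatisfied and unit — conflict.
Both values of S lead to a conflict.
No assignment satisfies every clause.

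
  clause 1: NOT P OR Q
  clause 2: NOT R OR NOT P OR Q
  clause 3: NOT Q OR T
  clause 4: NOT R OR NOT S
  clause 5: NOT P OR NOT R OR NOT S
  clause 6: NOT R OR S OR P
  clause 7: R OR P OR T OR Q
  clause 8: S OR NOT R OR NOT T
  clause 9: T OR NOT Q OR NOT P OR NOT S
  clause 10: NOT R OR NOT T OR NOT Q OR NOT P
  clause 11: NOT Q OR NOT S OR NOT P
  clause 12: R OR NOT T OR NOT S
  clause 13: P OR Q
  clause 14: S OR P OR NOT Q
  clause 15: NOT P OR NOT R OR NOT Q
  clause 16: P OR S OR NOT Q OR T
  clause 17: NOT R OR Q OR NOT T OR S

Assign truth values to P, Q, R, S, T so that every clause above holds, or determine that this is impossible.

Case P = true:
Unit clause (Q) forces Q = true.
Unit clause (T) forces T = true.
Unit clause (NOT R) forces R = false.
Unit clause (NOT S) forces S = false.
All clauses are satisfied.

P ↦ true,  Q ↦ true,  R ↦ false,  S ↦ false,  T ↦ true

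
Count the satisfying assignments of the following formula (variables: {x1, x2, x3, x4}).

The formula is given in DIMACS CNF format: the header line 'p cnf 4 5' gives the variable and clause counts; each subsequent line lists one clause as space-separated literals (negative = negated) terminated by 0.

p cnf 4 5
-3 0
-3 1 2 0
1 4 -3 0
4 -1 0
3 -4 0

There are 2^4 = 16 truth assignments over (x1, x2, x3, x4).
Check each against the 5 clauses (columns in the order x1, x2, x3, x4):
  F F F F  ✓ satisfies all
  F F F T  ✗ fails (x3 ∨ ¬x4)
  F F T F  ✗ fails (¬x3)
  F F T T  ✗ fails (¬x3)
  F T F F  ✓ satisfies all
  F T F T  ✗ fails (x3 ∨ ¬x4)
  F T T F  ✗ fails (¬x3)
  F T T T  ✗ fails (¬x3)
  T F F F  ✗ fails (x4 ∨ ¬x1)
  T F F T  ✗ fails (x3 ∨ ¬x4)
  T F T F  ✗ fails (¬x3)
  T F T T  ✗ fails (¬x3)
  T T F F  ✗ fails (x4 ∨ ¬x1)
  T T F T  ✗ fails (x3 ∨ ¬x4)
  T T T F  ✗ fails (¬x3)
  T T T T  ✗ fails (¬x3)
2 of the 16 rows are models.

2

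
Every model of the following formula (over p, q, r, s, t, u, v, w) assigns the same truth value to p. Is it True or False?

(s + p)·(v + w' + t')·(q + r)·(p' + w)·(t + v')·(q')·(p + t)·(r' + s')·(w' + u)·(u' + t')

True

Suppose p = 0.
The clause (s) is unit, so s = 1.
The clause (q') is unit, so q = 0.
The clause (r) is unit, so r = 1.
But (r') is also a unit clause — contradiction.
So every satisfying assignment has p = True.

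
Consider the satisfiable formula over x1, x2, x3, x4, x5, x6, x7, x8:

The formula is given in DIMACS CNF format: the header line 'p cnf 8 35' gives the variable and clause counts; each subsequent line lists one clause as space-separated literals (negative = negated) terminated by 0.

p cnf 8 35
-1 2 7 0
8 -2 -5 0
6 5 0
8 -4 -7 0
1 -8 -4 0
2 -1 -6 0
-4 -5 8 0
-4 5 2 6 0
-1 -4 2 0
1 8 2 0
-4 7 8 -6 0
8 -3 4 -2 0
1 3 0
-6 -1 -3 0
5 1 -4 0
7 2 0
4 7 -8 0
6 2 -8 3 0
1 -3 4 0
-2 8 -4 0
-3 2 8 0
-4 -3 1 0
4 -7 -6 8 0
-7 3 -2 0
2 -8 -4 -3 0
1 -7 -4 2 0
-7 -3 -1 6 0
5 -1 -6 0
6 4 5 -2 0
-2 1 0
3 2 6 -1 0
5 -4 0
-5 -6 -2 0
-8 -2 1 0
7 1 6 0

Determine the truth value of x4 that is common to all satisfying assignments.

Suppose x4 = False.
Try x6 = True.
Try x2 = True.
Unit clause (x1) forces x1 = True.
Unit clause (¬x3) forces x3 = False.
Unit clause (¬x7) forces x7 = False.
Unit clause (¬x8) forces x8 = False.
Unit clause (¬x5) forces x5 = False.
That conflicts with the unit clause (x5).
So x2 must be the other value — set x2 = False.
Unit clause (¬x1) forces x1 = False.
Unit clause (x8) forces x8 = True.
Unit clause (x3) forces x3 = True.
That conflicts with the unit clause (¬x3).
Both values of x2 lead to a conflict.
So x6 must be the other value — set x6 = False.
Unit clause (x5) forces x5 = True.
Try x8 = True.
Unit clause (x7) forces x7 = True.
Try x1 = True.
Unit clause (¬x3) forces x3 = False.
Unit clause (x2) forces x2 = True.
That conflicts with the unit clause (¬x2).
So x1 must be the other value — set x1 = False.
Unit clause (x3) forces x3 = True.
That conflicts with the unit clause (¬x3).
Both values of x1 lead to a conflict.
So x8 must be the other value — set x8 = False.
Unit clause (¬x2) forces x2 = False.
Unit clause (x1) forces x1 = True.
Unit clause (x7) forces x7 = True.
Unit clause (¬x3) forces x3 = False.
That conflicts with the unit clause (x3).
Both values of x8 lead to a conflict.
Both values of x6 lead to a conflict.
So every satisfying assignment has x4 = True.

True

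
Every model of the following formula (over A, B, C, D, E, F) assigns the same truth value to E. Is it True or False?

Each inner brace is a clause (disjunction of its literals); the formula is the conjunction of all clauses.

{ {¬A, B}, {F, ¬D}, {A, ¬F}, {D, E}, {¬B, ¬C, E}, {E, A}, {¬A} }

Suppose E = False.
The clause (D) is unit, so D = True.
The clause (F) is unit, so F = True.
The clause (A) is unit, so A = True.
That conflicts with the unit clause (¬A).
So every satisfying assignment has E = True.

True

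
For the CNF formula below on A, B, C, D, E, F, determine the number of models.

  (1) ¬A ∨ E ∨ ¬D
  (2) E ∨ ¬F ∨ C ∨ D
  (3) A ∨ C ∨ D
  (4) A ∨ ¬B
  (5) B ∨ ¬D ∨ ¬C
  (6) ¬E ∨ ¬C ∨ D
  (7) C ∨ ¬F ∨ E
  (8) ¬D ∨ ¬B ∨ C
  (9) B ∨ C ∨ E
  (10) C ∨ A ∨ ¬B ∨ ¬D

There are 2^6 = 64 truth assignments over (A, B, C, D, E, F).
Split on A. With A = True, the clauses containing A are satisfied and ¬A drops from the rest; 13 of the 2^5 = 32 assignments to the other variables satisfy what remains.
With A = False, by the same count on the reduced clause set, 4 assignments work.
Total: 13 + 4 = 17.

17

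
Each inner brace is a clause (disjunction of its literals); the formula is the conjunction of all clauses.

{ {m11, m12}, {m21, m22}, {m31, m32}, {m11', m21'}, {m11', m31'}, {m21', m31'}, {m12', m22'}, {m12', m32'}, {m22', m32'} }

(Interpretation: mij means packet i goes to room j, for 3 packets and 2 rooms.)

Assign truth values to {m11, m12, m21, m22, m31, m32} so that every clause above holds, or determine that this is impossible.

UNSATISFIABLE

Suppose m11 = 1.
From the singleton clause (m21'), m21 = 0.
From the singleton clause (m22), m22 = 1.
From the singleton clause (m31'), m31 = 0.
From the singleton clause (m32), m32 = 1.
Now (m32') is unsatisfied and unit — conflict.
Undo m11 and try m11 = 0.
From the singleton clause (m12), m12 = 1.
From the singleton clause (m22'), m22 = 0.
From the singleton clause (m21), m21 = 1.
From the singleton clause (m31'), m31 = 0.
From the singleton clause (m32), m32 = 1.
Now (m32') is unsatisfied and unit — conflict.
Neither m11 = 1 nor m11 = 0 works.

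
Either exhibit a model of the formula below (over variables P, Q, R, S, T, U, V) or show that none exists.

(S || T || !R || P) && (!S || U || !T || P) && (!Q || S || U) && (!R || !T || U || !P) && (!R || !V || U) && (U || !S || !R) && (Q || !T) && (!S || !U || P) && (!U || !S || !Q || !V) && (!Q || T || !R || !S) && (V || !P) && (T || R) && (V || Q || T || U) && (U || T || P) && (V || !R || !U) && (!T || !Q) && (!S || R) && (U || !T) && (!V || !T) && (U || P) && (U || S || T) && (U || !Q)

P: true; Q: false; R: true; S: false; T: false; U: true; V: true

Branch on Q: set Q = false.
From the singleton clause (!T), T = false.
From the singleton clause (R), R = true.
Branch on S: set S = false.
From the singleton clause (P), P = true.
From the singleton clause (V), V = true.
From the singleton clause (U), U = true.
Every clause now holds.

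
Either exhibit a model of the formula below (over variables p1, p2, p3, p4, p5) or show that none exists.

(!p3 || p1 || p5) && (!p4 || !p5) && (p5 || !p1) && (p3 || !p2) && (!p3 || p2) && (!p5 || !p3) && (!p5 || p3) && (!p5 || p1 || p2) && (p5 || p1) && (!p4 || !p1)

UNSATISFIABLE

Try p4 = false.
Try p5 = true.
Unit clause (!p3) forces p3 = false.
That conflicts with the unit clause (p3).
So p5 must be the other value — set p5 = false.
Unit clause (!p1) forces p1 = false.
That conflicts with the unit clause (p1).
Either choice for p5 ends in contradiction.
So p4 must be the other value — set p4 = true.
Unit clause (!p5) forces p5 = false.
Unit clause (!p1) forces p1 = false.
That conflicts with the unit clause (p1).
Either choice for p4 ends in contradiction.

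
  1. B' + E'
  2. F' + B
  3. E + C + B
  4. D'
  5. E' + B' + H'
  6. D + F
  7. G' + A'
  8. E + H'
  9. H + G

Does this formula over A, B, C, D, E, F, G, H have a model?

Yes, satisfiable

The clause (D') is unit, so D = 0.
The clause (F) is unit, so F = 1.
The clause (B) is unit, so B = 1.
The clause (E') is unit, so E = 0.
The clause (H') is unit, so H = 0.
The clause (G) is unit, so G = 1.
The clause (A') is unit, so A = 0.
Every clause is now satisfied; C is unconstrained.
A satisfying assignment: A ↦ 0; B ↦ 1; C ↦ 0; D ↦ 0; E ↦ 0; F ↦ 1; G ↦ 1; H ↦ 0.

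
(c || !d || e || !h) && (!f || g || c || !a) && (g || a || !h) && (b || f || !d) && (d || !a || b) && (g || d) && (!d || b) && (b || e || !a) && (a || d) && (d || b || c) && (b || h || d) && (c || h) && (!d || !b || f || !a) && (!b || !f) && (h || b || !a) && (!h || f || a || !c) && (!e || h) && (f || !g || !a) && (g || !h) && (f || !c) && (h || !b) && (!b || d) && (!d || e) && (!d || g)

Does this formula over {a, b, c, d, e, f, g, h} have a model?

Yes, satisfiable

Try g = true.
Try d = true.
The clause (b) is unit, so b = true.
The clause (!f) is unit, so f = false.
The clause (!a) is unit, so a = false.
The clause (!c) is unit, so c = false.
The clause (h) is unit, so h = true.
The clause (e) is unit, so e = true.
Every clause now holds.
A satisfying assignment: a=false, b=true, c=false, d=true, e=true, f=false, g=true, h=true.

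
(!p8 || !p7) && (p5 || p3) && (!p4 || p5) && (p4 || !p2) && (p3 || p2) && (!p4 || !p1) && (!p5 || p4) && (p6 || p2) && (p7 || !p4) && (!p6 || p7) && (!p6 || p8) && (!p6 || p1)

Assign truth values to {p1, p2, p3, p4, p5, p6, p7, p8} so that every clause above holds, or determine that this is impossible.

Branch on p8: set p8 = false.
Unit clause (!p6) forces p6 = false.
Unit clause (p2) forces p2 = true.
Unit clause (p4) forces p4 = true.
Unit clause (p5) forces p5 = true.
Unit clause (!p1) forces p1 = false.
Unit clause (p7) forces p7 = true.
No clause remains; p3 is free.

p1 ↦ false, p2 ↦ true, p3 ↦ false, p4 ↦ true, p5 ↦ true, p6 ↦ false, p7 ↦ true, p8 ↦ false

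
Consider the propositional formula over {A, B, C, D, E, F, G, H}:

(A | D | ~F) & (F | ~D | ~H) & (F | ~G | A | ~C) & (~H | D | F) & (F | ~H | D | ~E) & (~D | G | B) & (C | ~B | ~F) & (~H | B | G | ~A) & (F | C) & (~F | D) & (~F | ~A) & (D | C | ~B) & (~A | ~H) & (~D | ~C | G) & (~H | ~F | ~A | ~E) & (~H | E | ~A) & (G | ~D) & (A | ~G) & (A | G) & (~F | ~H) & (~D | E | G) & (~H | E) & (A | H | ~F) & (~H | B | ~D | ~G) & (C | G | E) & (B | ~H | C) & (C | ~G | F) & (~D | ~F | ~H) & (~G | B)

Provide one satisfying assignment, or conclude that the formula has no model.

Branch on F: set F = 0.
(C) alone gives C = 1.
Branch on D: set D = 0.
(~H) alone gives H = 0.
Branch on G: set G = 1.
(A) alone gives A = 1.
(B) alone gives B = 1.
All clauses hold; E can take either value.

A: 1,  B: 1,  C: 1,  D: 0,  E: 0,  F: 0,  G: 1,  H: 0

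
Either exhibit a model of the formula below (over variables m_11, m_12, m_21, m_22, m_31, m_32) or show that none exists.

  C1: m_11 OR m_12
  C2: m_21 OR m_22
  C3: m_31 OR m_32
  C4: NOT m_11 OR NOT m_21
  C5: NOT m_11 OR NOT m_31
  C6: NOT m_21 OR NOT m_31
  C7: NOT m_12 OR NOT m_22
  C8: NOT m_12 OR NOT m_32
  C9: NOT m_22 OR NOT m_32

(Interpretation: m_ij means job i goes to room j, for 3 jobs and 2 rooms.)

UNSATISFIABLE

Suppose m_11 = true.
Unit clause (NOT m_21) forces m_21 = false.
Unit clause (m_22) forces m_22 = true.
Unit clause (NOT m_31) forces m_31 = false.
Unit clause (m_32) forces m_32 = true.
Now (NOT m_32) is unsatisfied and unit — conflict.
Undo m_11 and try m_11 = false.
Unit clause (m_12) forces m_12 = true.
Unit clause (NOT m_22) forces m_22 = false.
Unit clause (m_21) forces m_21 = true.
Unit clause (NOT m_31) forces m_31 = false.
Unit clause (m_32) forces m_32 = true.
Now (NOT m_32) is unsatisfied and unit — conflict.
Either choice for m_11 ends in contradiction.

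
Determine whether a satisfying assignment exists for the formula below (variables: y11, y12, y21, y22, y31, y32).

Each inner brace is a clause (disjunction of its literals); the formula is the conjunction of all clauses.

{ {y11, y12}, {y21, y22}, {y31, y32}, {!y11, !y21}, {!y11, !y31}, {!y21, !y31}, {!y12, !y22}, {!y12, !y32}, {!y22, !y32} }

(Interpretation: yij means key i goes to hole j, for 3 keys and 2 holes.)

No

Try y11 = true.
The clause (!y21) is unit, so y21 = false.
The clause (y22) is unit, so y22 = true.
The clause (!y31) is unit, so y31 = false.
The clause (y32) is unit, so y32 = true.
But (!y32) is also a unit clause — contradiction.
That branch fails; take y11 = false instead.
The clause (y12) is unit, so y12 = true.
The clause (!y22) is unit, so y22 = false.
The clause (y21) is unit, so y21 = true.
The clause (!y31) is unit, so y31 = false.
The clause (y32) is unit, so y32 = true.
But (!y32) is also a unit clause — contradiction.
Either choice for y11 ends in contradiction.
No assignment satisfies every clause.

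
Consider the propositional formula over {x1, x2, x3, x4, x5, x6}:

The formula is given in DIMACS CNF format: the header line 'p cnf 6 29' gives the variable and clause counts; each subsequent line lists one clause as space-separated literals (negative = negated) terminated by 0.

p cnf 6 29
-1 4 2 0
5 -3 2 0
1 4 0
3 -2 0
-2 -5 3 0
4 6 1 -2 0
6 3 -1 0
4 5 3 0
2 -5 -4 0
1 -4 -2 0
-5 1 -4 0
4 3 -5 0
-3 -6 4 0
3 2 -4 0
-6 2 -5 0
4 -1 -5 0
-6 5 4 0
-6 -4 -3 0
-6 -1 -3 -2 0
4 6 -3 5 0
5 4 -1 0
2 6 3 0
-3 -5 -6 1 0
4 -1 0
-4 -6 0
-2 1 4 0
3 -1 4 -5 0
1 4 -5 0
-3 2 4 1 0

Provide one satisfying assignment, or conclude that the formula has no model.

x1: True,  x2: True,  x3: True,  x4: True,  x5: False,  x6: False

Try x1 = True.
The clause (x4) is unit, so x4 = True.
The clause (¬x6) is unit, so x6 = False.
The clause (x3) is unit, so x3 = True.
Try x5 = False.
The clause (x2) is unit, so x2 = True.
All clauses are satisfied.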